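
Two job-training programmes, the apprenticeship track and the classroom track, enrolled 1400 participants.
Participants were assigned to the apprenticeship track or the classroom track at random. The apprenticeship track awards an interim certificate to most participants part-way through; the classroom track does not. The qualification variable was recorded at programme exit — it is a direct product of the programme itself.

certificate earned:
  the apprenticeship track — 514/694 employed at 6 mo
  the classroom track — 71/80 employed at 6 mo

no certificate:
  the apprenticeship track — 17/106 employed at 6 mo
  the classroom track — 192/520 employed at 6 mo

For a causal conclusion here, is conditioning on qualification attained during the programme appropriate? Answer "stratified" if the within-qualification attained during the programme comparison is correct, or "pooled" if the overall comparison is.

The distribution of qualification attained during the programme is itself part of what the programme does — it is an intermediate outcome. Holding it fixed would remove that part of the effect; the total effect is the pooled difference.
Pooled: the apprenticeship track 66.4% vs the classroom track 43.8%; the apprenticeship track is higher overall.

pooled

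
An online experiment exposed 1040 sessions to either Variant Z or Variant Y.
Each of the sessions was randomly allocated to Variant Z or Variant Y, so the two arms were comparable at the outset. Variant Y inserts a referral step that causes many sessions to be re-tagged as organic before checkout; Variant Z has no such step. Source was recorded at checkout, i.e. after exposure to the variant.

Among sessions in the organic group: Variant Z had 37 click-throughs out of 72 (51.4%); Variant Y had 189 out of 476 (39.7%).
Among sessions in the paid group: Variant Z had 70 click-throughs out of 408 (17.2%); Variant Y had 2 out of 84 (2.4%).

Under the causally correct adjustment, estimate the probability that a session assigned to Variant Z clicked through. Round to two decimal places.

0.22

Traffic source lies on the pathway variant → traffic source → outcome, so adjusting for it blocks the indirect effect. For the total causal effect of variant, use the unadjusted pooled rates.
So P(outcome | do(Variant Z)) is just the pooled rate for Variant Z: 107/480 = 0.223.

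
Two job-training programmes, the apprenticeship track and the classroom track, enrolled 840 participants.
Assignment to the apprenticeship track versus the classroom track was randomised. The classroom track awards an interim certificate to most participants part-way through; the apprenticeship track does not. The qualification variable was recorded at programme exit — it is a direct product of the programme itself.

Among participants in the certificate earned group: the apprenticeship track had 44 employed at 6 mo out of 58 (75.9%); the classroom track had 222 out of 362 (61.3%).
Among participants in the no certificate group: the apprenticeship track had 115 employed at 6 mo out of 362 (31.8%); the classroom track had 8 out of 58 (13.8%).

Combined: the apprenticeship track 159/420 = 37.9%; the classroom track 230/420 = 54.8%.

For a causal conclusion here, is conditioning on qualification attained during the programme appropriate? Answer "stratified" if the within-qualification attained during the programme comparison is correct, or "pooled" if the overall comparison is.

Qualification attained during the programme is downstream of the programme. One should not condition on a consequence of treatment, so the overall rates are the right comparison.
Pooled: the apprenticeship track 37.9% vs the classroom track 54.8%; the classroom track is higher overall.

pooled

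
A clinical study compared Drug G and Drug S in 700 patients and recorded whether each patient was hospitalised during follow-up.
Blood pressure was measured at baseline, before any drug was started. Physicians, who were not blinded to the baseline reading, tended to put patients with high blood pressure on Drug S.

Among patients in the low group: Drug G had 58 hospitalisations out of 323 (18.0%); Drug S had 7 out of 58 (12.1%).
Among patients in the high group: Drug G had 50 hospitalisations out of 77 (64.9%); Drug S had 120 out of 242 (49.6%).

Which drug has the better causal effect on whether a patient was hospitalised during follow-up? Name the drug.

Within every blood pressure level Drug S has the lower rate, yet pooled Drug G does — Simpson's reversal.
Since blood pressure is a pre-existing factor (not a product of the drug) and it affects the outcome on its own, it is a confounder. The stratified rates, not the pooled rate, identify the causal effect.
Within each level — low: 18.0% vs 12.1%; high: 64.9% vs 49.6% — Drug S is lower every time.

Drug S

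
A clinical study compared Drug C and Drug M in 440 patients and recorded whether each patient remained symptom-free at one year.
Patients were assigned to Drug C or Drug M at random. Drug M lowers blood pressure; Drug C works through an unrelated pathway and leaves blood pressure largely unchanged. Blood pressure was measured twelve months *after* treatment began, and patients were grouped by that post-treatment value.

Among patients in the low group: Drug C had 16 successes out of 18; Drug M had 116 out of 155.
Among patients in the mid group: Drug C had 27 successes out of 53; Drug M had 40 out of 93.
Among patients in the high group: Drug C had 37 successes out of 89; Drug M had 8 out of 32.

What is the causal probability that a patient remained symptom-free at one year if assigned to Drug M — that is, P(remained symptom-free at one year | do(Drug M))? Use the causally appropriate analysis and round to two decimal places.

0.59

Because the drug influences blood pressure, blood pressure is a post-treatment mediator, not a confounder. Stratifying on it would bias the estimate; the causal effect is the crude pooled difference.
So P(outcome | do(Drug M)) is just the pooled rate for Drug M: 164/280 = 0.586.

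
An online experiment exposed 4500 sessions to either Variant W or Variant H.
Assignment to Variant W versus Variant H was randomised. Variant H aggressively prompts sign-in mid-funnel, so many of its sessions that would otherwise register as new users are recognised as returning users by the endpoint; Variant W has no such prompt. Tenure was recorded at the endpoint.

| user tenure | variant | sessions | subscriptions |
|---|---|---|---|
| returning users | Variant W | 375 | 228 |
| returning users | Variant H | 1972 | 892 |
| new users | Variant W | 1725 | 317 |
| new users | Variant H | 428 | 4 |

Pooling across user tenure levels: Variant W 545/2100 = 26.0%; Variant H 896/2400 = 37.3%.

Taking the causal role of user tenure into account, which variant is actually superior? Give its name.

Within every user tenure level Variant W has the higher rate, yet pooled Variant H does — Simpson's reversal.
Because the variant influences user tenure, user tenure is a post-treatment mediator, not a confounder. Stratifying on it would bias the estimate; the causal effect is the crude pooled difference.
Pooled: Variant W 26.0% vs Variant H 37.3%; Variant H is higher overall.

Variant H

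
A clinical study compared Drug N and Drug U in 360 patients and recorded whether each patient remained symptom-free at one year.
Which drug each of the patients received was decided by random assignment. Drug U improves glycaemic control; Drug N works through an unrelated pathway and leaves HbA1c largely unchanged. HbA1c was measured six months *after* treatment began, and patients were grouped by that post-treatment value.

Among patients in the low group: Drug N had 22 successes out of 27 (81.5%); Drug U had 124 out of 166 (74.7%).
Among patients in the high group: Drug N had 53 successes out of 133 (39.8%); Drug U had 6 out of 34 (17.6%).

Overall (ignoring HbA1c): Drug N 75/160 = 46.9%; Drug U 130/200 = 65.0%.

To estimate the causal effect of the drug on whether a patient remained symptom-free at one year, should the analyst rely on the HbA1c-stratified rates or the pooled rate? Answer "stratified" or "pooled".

The HbA1c-specific comparison favours Drug N throughout, but the pooled figures favour Drug U. The question is whether to condition on HbA1c.
HbA1c is recorded after the drug and is itself shifted by it — it sits on the causal path from drug to outcome. Conditioning on a mediator would strip out part of the effect we want; the pooled comparison gives the total causal effect.
Pooled: Drug N 46.9% vs Drug U 65.0%; Drug U is higher overall.

pooled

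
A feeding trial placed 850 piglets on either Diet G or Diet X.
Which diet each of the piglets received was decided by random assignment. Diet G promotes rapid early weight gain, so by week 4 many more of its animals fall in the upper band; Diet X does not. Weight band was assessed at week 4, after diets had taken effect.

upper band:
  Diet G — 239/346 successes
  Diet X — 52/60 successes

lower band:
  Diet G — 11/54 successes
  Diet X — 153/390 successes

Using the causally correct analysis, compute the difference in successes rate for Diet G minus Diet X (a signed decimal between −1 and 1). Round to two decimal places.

+0.17

The week-4 weight band-specific comparison favours Diet X throughout, but the pooled figures favour Diet G. The question is whether to condition on week-4 weight band.
Week-4 weight band is recorded after the diet and is itself shifted by it — it sits on the causal path from diet to outcome. Conditioning on a mediator would strip out part of the effect we want; the pooled comparison gives the total causal effect.
The causal difference is the pooled difference: 0.625 − 0.456 = +0.169.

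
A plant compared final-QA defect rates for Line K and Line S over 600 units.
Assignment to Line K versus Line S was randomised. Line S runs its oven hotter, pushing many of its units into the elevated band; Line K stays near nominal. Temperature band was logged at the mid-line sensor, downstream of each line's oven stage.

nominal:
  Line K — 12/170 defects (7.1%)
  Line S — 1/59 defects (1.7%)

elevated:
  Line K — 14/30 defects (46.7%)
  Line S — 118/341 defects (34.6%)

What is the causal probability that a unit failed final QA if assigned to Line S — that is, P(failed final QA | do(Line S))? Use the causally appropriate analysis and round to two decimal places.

0.30

In-process temperature band is recorded after the line and is itself shifted by it — it sits on the causal path from line to outcome. Conditioning on a mediator would strip out part of the effect we want; the pooled comparison gives the total causal effect.
So P(outcome | do(Line S)) is just the pooled rate for Line S: 119/400 = 0.297.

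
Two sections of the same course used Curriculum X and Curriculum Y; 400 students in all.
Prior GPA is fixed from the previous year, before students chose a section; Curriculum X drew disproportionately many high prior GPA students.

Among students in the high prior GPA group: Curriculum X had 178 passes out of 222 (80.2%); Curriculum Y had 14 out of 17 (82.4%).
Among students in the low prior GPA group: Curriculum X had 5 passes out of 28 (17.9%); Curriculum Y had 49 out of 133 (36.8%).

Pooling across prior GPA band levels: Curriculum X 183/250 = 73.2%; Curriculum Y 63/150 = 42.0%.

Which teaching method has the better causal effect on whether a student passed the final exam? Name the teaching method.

Curriculum Y

Prior GPA band is set before the teaching method has any effect — it is not caused by the teaching method — and it independently drives the outcome. That makes it a confounder, so the causal comparison is within prior GPA band levels.
Within each level — high prior GPA: 80.2% vs 82.4%; low prior GPA: 17.9% vs 36.8% — Curriculum Y is higher every time.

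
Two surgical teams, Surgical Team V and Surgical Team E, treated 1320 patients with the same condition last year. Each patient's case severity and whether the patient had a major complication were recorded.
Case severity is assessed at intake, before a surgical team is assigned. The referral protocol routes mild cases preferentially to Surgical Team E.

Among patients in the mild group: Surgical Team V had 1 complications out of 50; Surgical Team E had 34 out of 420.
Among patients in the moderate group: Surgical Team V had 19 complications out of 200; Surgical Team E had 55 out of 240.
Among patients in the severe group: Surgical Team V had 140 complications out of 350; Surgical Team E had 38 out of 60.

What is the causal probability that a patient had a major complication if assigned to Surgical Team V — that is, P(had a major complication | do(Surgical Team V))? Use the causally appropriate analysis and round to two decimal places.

Since case severity is a pre-existing factor (not a product of the surgical team) and it affects the outcome on its own, it is a confounder. The stratified rates, not the pooled rate, identify the causal effect.
Standardising Surgical Team V to the population case severity mix: 0.356·1/50 + 0.333·19/200 + 0.311·140/350 = 0.163.

0.16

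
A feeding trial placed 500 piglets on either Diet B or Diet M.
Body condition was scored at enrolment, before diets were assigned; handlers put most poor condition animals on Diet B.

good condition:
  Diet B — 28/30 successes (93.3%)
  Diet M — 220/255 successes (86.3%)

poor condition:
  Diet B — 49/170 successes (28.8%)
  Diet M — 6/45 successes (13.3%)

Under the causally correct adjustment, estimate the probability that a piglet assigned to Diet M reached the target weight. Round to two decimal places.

0.55

Starting body condition is set before the diet has any effect — it is not caused by the diet — and it independently drives the outcome. That makes it a confounder, so the causal comparison is within starting body condition levels.
Standardising Diet M to the population starting body condition mix: 0.570·220/255 + 0.430·6/45 = 0.549.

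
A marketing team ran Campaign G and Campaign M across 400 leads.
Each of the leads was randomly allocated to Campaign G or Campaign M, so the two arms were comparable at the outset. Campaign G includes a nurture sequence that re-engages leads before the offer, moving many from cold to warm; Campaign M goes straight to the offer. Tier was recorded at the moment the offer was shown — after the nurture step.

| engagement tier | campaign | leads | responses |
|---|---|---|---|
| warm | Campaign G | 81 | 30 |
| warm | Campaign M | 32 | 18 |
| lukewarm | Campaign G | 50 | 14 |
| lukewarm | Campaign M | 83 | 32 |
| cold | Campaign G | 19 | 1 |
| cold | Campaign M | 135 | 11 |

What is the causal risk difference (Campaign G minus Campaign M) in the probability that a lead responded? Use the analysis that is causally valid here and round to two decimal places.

+0.06

The engagement tier-specific comparison favours Campaign M throughout, but the pooled figures favour Campaign G. The question is whether to condition on engagement tier.
Engagement tier is downstream of the campaign. One should not condition on a consequence of treatment, so the overall rates are the right comparison.
The causal difference is the pooled difference: 0.300 − 0.244 = +0.056.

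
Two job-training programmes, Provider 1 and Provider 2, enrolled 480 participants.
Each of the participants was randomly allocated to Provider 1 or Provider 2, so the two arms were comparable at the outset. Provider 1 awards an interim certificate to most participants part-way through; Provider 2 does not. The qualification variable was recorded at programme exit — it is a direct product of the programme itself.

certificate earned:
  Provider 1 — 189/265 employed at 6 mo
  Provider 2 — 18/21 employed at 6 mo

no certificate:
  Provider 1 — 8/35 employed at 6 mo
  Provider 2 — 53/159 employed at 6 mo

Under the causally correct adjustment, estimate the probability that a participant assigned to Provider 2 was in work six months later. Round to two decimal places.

0.39

Qualification attained during the programme here is a post-treatment variable shaped by the programme; conditioning on it would introduce bias rather than remove it. The overall comparison is the causal one.
So P(outcome | do(Provider 2)) is just the pooled rate for Provider 2: 71/180 = 0.394.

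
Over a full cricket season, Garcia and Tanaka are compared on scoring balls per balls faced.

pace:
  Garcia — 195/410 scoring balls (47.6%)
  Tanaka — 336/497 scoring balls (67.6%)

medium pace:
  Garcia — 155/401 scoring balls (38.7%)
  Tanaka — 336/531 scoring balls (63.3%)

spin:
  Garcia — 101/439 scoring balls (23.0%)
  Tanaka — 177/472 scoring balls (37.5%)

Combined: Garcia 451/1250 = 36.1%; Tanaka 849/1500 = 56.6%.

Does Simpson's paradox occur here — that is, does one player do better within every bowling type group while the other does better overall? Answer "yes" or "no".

Within each bowling type level (pace 47.6% vs 67.6%; medium pace 38.7% vs 63.3%; spin 23.0% vs 37.5%), Tanaka has the higher rate every time. Pooled: 36.1% vs 56.6% — Tanaka has the higher rate overall. They agree.

no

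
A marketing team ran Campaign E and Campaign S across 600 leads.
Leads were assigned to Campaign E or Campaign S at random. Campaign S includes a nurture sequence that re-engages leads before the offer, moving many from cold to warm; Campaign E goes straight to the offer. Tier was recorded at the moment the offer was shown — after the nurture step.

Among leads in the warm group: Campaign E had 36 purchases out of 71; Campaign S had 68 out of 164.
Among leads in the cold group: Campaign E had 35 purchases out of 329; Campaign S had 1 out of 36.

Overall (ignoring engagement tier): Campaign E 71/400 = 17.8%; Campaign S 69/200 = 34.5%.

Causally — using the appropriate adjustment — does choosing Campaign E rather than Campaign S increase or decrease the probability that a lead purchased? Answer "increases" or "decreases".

Stratifying would compare campaigns among leads the campaigns themselves sorted into engagement tier groups — a form of selection on an intermediate. The unconditioned pooled rates give the total causal effect.
Pooled: Campaign E 17.8% vs Campaign S 34.5%; Campaign S is higher overall.

decreases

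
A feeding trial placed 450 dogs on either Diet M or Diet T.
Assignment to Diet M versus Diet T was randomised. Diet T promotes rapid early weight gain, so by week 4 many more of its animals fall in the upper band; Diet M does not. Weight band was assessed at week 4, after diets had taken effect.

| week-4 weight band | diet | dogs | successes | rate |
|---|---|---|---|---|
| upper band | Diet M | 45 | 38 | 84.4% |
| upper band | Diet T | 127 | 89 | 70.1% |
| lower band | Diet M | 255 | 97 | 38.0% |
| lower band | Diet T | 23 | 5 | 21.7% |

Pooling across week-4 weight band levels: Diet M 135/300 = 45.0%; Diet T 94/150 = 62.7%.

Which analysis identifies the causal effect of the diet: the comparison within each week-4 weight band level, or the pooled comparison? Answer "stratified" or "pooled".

Within every week-4 weight band level Diet M has the higher rate, yet pooled Diet T does — Simpson's reversal.
Stratifying would compare diets among dogs the diets themselves sorted into week-4 weight band groups — a form of selection on an intermediate. The unconditioned pooled rates give the total causal effect.
Pooled: Diet M 45.0% vs Diet T 62.7%; Diet T is higher overall.

pooled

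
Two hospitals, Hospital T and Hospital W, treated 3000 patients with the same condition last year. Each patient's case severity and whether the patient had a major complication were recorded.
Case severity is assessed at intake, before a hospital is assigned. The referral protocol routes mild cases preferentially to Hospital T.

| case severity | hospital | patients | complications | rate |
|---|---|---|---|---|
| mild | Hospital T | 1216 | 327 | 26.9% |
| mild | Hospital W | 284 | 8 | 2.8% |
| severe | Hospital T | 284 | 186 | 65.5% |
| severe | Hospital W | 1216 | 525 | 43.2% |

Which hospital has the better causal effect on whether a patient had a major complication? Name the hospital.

Hospital W

Nothing the hospital does changes case severity; the imbalance is an allocation artefact. With case severity also predicting the outcome, the pooled figure is confounded, and the within-stratum comparison is the causal one.
Within each level — mild: 26.9% vs 2.8%; severe: 65.5% vs 43.2% — Hospital W is lower every time.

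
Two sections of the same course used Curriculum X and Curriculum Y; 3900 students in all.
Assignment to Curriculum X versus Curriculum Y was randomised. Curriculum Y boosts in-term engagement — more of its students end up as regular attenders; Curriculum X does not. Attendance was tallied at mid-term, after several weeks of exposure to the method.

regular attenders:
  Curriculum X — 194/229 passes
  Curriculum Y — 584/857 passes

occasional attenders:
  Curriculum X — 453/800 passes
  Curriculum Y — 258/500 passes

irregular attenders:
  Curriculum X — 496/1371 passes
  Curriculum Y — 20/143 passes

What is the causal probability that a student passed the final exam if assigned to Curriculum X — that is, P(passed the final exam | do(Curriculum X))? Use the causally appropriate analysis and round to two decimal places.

0.48

The stratified and pooled comparisons disagree (Curriculum X wins within each mid-term attendance; Curriculum Y wins overall), so the answer turns on the causal role of mid-term attendance.
Mid-term attendance is downstream of the teaching method. One should not condition on a consequence of treatment, so the overall rates are the right comparison.
So P(outcome | do(Curriculum X)) is just the pooled rate for Curriculum X: 1143/2400 = 0.476.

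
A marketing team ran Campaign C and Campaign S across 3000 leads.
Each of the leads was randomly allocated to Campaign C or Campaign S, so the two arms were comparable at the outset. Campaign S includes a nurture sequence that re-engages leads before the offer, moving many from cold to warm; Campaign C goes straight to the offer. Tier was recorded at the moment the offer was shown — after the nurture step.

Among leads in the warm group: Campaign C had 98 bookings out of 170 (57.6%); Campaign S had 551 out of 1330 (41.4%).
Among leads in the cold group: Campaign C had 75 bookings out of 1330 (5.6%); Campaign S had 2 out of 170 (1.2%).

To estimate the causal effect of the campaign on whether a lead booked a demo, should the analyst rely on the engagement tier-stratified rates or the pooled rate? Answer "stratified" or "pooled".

Engagement tier is recorded after the campaign and is itself shifted by it — it sits on the causal path from campaign to outcome. Conditioning on a mediator would strip out part of the effect we want; the pooled comparison gives the total causal effect.
Pooled: Campaign C 11.5% vs Campaign S 36.9%; Campaign S is higher overall.

pooled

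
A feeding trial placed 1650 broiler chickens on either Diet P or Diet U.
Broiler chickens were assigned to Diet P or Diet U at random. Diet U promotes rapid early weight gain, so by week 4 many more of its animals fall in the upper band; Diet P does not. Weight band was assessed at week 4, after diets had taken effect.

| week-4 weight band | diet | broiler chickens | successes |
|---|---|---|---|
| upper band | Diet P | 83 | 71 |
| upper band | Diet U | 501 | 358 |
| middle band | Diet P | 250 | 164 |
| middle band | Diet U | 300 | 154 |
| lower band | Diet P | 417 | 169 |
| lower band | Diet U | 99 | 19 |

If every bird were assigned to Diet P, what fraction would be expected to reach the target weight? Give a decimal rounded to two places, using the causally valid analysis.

Week-4 weight band lies on the pathway diet → week-4 weight band → outcome, so adjusting for it blocks the indirect effect. For the total causal effect of diet, use the unadjusted pooled rates.
So P(outcome | do(Diet P)) is just the pooled rate for Diet P: 404/750 = 0.539.

0.54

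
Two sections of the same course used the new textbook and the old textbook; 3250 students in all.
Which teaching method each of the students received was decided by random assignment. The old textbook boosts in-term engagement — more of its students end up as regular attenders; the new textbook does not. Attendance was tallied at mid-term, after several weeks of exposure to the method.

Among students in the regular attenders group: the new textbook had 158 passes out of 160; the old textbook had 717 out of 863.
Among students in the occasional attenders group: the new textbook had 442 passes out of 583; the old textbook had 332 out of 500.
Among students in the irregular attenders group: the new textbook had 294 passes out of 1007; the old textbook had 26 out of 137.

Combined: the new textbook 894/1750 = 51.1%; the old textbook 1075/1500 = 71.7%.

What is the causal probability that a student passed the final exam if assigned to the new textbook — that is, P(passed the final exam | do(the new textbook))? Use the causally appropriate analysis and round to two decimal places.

Mid-term attendance is recorded after the teaching method and is itself shifted by it — it sits on the causal path from teaching method to outcome. Conditioning on a mediator would strip out part of the effect we want; the pooled comparison gives the total causal effect.
So P(outcome | do(the new textbook)) is just the pooled rate for the new textbook: 894/1750 = 0.511.

0.51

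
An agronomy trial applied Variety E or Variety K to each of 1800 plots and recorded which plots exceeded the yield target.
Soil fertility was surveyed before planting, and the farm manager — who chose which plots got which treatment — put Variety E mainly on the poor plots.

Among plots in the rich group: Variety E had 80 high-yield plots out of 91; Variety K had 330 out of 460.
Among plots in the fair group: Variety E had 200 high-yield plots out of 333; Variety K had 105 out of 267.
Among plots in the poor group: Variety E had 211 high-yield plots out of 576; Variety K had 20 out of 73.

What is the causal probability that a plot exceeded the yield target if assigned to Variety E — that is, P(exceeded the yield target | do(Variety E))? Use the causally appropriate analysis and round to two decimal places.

0.60

Soil fertility differs across varietys for reasons unrelated to any effect of the variety itself, and it separately predicts the outcome — a classic confounder. We must compare within soil fertility levels.
Standardising Variety E to the population soil fertility mix: 0.306·80/91 + 0.333·200/333 + 0.361·211/576 = 0.601.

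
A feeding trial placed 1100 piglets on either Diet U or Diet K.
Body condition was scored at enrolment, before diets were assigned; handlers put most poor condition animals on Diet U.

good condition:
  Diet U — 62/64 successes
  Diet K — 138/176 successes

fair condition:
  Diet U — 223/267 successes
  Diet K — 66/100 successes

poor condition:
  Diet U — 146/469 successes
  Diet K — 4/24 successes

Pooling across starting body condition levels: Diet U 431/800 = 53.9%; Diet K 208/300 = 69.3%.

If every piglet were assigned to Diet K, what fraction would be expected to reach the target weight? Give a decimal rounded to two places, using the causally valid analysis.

Diet U is higher inside every starting body condition stratum but Diet K is higher in aggregate. Whether to stratify depends on how starting body condition relates to the diet.
Nothing the diet does changes starting body condition; the imbalance is an allocation artefact. With starting body condition also predicting the outcome, the pooled figure is confounded, and the within-stratum comparison is the causal one.
Standardising Diet K to the population starting body condition mix: 0.218·138/176 + 0.334·66/100 + 0.448·4/24 = 0.466.

0.47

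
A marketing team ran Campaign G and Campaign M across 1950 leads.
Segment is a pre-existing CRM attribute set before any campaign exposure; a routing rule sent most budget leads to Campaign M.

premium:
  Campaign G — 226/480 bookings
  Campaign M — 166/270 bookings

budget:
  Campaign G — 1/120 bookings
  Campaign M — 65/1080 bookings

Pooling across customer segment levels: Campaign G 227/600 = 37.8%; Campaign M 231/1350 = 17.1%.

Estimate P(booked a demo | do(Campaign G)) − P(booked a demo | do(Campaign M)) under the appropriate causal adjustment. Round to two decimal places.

Here customer segment is a common cause — it drives both which campaign a case falls under and the outcome. The crude comparison mixes populations; the stratum-specific rates are the causally relevant ones.
Adjusting over the population distribution of customer segment: 0.385·(0.471−0.615) + 0.615·(0.008−0.060) = -0.087.

-0.09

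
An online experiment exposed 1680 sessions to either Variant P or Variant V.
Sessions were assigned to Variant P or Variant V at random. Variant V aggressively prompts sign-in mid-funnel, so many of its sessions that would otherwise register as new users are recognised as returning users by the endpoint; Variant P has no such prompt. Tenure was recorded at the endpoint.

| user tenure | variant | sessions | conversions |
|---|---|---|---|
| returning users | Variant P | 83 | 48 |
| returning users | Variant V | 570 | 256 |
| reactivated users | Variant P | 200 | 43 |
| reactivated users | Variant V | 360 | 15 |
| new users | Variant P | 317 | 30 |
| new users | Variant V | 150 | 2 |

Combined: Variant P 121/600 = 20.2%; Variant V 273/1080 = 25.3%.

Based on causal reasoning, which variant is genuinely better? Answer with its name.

Variant V

The stratified and pooled comparisons disagree (Variant P wins within each user tenure; Variant V wins overall), so the answer turns on the causal role of user tenure.
User tenure here is a post-treatment variable shaped by the variant; conditioning on it would introduce bias rather than remove it. The overall comparison is the causal one.
Pooled: Variant P 20.2% vs Variant V 25.3%; Variant V is higher overall.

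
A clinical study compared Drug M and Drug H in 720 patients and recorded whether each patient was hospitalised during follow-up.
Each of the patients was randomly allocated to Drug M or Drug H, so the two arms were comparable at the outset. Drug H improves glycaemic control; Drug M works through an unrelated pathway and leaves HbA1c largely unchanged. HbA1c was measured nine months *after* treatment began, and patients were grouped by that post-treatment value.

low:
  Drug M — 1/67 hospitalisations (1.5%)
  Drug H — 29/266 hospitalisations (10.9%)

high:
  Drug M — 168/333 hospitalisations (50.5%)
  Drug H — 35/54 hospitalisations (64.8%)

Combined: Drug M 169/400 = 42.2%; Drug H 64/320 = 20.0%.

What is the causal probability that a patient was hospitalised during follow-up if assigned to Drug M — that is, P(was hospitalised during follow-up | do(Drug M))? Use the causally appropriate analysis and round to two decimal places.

0.42

The HbA1c-specific comparison favours Drug M throughout, but the pooled figures favour Drug H. The question is whether to condition on HbA1c.
Because the drug influences HbA1c, HbA1c is a post-treatment mediator, not a confounder. Stratifying on it would bias the estimate; the causal effect is the crude pooled difference.
So P(outcome | do(Drug M)) is just the pooled rate for Drug M: 169/400 = 0.422.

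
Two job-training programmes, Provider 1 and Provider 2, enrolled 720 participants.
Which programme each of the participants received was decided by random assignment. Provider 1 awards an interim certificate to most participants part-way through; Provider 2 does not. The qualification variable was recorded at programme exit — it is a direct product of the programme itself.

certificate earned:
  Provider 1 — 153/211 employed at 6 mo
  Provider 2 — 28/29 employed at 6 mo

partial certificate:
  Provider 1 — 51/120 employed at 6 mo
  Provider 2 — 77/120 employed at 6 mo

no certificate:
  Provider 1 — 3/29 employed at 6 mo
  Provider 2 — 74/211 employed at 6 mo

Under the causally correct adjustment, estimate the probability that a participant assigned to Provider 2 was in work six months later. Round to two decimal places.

0.50

Provider 2 is higher inside every qualification attained during the programme stratum but Provider 1 is higher in aggregate. Whether to stratify depends on how qualification attained during the programme relates to the programme.
Qualification attained during the programme is downstream of the programme. One should not condition on a consequence of treatment, so the overall rates are the right comparison.
So P(outcome | do(Provider 2)) is just the pooled rate for Provider 2: 179/360 = 0.497.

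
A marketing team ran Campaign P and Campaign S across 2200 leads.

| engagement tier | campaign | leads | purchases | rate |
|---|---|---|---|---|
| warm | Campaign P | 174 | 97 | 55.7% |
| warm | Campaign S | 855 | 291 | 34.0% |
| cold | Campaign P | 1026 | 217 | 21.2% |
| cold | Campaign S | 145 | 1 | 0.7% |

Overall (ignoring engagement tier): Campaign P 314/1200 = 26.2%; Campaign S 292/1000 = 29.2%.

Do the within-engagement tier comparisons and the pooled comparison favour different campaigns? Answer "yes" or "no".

Within each engagement tier level (warm 55.7% vs 34.0%; cold 21.2% vs 0.7%), Campaign P has the higher rate every time. Pooled: 26.2% vs 29.2% — Campaign S has the higher rate overall. The two comparisons disagree.

yes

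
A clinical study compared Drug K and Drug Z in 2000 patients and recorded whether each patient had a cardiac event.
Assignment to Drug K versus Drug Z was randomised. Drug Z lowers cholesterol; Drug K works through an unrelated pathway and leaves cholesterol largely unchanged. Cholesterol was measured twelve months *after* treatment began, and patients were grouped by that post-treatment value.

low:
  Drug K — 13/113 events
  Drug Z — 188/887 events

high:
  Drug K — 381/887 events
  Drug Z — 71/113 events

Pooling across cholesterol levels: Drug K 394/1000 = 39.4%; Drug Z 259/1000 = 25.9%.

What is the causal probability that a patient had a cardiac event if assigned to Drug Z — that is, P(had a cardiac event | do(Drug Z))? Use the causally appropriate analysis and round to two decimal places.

Drug K is lower inside every cholesterol stratum but Drug Z is lower in aggregate. Whether to stratify depends on how cholesterol relates to the drug.
Cholesterol lies on the pathway drug → cholesterol → outcome, so adjusting for it blocks the indirect effect. For the total causal effect of drug, use the unadjusted pooled rates.
So P(outcome | do(Drug Z)) is just the pooled rate for Drug Z: 259/1000 = 0.259.

0.26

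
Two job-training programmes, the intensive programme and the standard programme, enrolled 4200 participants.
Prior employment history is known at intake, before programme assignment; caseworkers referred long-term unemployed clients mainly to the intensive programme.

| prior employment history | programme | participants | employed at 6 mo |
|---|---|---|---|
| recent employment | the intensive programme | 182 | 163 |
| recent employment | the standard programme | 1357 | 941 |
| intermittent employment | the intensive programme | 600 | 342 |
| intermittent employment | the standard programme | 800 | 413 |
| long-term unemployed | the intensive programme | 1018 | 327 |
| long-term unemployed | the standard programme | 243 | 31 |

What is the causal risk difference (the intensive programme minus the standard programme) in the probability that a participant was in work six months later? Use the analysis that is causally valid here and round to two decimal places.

+0.15

Within every prior employment history level the intensive programme has the higher rate, yet pooled the standard programme does — Simpson's reversal.
The imbalance in prior employment history arose from how participants were allocated, not from anything the programme did; and prior employment history independently affects the outcome. The pooled gap is confounded — condition on prior employment history.
Adjusting over the population distribution of prior employment history: 0.366·(0.896−0.693) + 0.333·(0.570−0.516) + 0.300·(0.321−0.128) = +0.150.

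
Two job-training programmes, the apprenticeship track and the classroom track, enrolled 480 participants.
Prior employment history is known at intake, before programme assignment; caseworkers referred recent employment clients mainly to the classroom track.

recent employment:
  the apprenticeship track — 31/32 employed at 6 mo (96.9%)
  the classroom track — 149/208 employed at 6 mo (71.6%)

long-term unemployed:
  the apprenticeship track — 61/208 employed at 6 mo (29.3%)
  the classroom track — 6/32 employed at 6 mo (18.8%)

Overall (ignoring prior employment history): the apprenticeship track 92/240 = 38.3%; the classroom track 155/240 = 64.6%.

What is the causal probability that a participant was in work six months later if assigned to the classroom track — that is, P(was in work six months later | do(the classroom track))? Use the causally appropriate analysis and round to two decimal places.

The prior employment history-specific comparison favours the apprenticeship track throughout, but the pooled figures favour the classroom track. The question is whether to condition on prior employment history.
Here prior employment history is a common cause — it drives both which programme a case falls under and the outcome. The crude comparison mixes populations; the stratum-specific rates are the causally relevant ones.
Standardising the classroom track to the population prior employment history mix: 0.500·149/208 + 0.500·6/32 = 0.452.

0.45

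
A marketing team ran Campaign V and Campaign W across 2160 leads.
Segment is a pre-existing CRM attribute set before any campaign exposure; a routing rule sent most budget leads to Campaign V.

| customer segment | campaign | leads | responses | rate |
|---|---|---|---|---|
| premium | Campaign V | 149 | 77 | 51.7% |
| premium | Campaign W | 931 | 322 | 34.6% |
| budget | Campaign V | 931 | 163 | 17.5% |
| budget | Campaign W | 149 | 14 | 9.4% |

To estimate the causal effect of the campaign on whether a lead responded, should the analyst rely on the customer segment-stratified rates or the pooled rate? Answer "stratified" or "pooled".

stratified

Customer segment differs across campaigns for reasons unrelated to any effect of the campaign itself, and it separately predicts the outcome — a classic confounder. We must compare within customer segment levels.
Within each level — premium: 51.7% vs 34.6%; budget: 17.5% vs 9.4% — Campaign V is higher every time.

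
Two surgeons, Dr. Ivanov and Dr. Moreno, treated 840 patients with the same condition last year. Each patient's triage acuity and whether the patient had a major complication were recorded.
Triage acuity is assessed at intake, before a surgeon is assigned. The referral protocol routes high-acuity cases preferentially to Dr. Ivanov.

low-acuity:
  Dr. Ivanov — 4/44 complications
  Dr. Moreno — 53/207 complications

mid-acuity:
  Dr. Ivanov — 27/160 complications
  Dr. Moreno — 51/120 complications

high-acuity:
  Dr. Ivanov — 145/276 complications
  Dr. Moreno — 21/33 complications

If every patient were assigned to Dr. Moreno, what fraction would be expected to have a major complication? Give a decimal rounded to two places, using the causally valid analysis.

0.45

Within every triage acuity level Dr. Ivanov has the lower rate, yet pooled Dr. Moreno does — Simpson's reversal.
Since triage acuity is a pre-existing factor (not a product of the surgeon) and it affects the outcome on its own, it is a confounder. The stratified rates, not the pooled rate, identify the causal effect.
Standardising Dr. Moreno to the population triage acuity mix: 0.299·53/207 + 0.333·51/120 + 0.368·21/33 = 0.452.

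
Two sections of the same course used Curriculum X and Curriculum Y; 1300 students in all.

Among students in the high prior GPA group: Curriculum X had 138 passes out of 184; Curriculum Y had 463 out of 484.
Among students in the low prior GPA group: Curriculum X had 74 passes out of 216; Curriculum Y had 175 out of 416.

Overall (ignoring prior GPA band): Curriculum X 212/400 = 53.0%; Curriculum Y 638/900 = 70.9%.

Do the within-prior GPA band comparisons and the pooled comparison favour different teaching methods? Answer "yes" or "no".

no

Within each prior GPA band level (high prior GPA 75.0% vs 95.7%; low prior GPA 34.3% vs 42.1%), Curriculum Y has the higher rate every time. Pooled: 53.0% vs 70.9% — Curriculum Y has the higher rate overall. They agree.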